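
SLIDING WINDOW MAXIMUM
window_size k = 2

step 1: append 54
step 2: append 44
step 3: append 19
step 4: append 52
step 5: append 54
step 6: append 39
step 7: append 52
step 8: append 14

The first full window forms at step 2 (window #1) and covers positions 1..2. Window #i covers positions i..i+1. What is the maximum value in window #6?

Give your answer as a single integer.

step 1: append 54 -> window=[54] (not full yet)
step 2: append 44 -> window=[54, 44] -> max=54
step 3: append 19 -> window=[44, 19] -> max=44
step 4: append 52 -> window=[19, 52] -> max=52
step 5: append 54 -> window=[52, 54] -> max=54
step 6: append 39 -> window=[54, 39] -> max=54
step 7: append 52 -> window=[39, 52] -> max=52
Window #6 max = 52

Answer: 52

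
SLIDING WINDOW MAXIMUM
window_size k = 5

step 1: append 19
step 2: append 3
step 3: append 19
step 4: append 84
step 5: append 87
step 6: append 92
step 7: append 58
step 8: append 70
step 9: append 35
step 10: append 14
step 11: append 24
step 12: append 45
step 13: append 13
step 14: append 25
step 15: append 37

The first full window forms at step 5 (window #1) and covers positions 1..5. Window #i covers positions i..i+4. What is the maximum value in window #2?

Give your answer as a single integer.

step 1: append 19 -> window=[19] (not full yet)
step 2: append 3 -> window=[19, 3] (not full yet)
step 3: append 19 -> window=[19, 3, 19] (not full yet)
step 4: append 84 -> window=[19, 3, 19, 84] (not full yet)
step 5: append 87 -> window=[19, 3, 19, 84, 87] -> max=87
step 6: append 92 -> window=[3, 19, 84, 87, 92] -> max=92
Window #2 max = 92

Answer: 92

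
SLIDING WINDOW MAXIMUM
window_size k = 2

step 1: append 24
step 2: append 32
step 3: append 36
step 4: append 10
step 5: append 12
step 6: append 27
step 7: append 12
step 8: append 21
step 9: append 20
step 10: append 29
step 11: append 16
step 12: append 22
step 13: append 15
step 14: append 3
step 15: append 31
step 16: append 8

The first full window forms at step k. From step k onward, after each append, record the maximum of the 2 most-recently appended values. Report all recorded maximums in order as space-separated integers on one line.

step 1: append 24 -> window=[24] (not full yet)
step 2: append 32 -> window=[24, 32] -> max=32
step 3: append 36 -> window=[32, 36] -> max=36
step 4: append 10 -> window=[36, 10] -> max=36
step 5: append 12 -> window=[10, 12] -> max=12
step 6: append 27 -> window=[12, 27] -> max=27
step 7: append 12 -> window=[27, 12] -> max=27
step 8: append 21 -> window=[12, 21] -> max=21
step 9: append 20 -> window=[21, 20] -> max=21
step 10: append 29 -> window=[20, 29] -> max=29
step 11: append 16 -> window=[29, 16] -> max=29
step 12: append 22 -> window=[16, 22] -> max=22
step 13: append 15 -> window=[22, 15] -> max=22
step 14: append 3 -> window=[15, 3] -> max=15
step 15: append 31 -> window=[3, 31] -> max=31
step 16: append 8 -> window=[31, 8] -> max=31

Answer: 32 36 36 12 27 27 21 21 29 29 22 22 15 31 31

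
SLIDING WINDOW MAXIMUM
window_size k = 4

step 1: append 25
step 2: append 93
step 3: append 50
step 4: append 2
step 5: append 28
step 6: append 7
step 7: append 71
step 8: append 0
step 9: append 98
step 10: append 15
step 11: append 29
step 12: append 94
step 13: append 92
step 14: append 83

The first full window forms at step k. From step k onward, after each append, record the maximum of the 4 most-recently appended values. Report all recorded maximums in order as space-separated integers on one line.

Answer: 93 93 50 71 71 98 98 98 98 94 94

Derivation:
step 1: append 25 -> window=[25] (not full yet)
step 2: append 93 -> window=[25, 93] (not full yet)
step 3: append 50 -> window=[25, 93, 50] (not full yet)
step 4: append 2 -> window=[25, 93, 50, 2] -> max=93
step 5: append 28 -> window=[93, 50, 2, 28] -> max=93
step 6: append 7 -> window=[50, 2, 28, 7] -> max=50
step 7: append 71 -> window=[2, 28, 7, 71] -> max=71
step 8: append 0 -> window=[28, 7, 71, 0] -> max=71
step 9: append 98 -> window=[7, 71, 0, 98] -> max=98
step 10: append 15 -> window=[71, 0, 98, 15] -> max=98
step 11: append 29 -> window=[0, 98, 15, 29] -> max=98
step 12: append 94 -> window=[98, 15, 29, 94] -> max=98
step 13: append 92 -> window=[15, 29, 94, 92] -> max=94
step 14: append 83 -> window=[29, 94, 92, 83] -> max=94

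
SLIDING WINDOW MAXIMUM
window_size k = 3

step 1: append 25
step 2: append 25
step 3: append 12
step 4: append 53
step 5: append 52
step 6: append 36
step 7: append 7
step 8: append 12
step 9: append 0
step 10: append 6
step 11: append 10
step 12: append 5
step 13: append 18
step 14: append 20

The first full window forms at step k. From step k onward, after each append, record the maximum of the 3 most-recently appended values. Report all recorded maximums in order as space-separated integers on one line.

step 1: append 25 -> window=[25] (not full yet)
step 2: append 25 -> window=[25, 25] (not full yet)
step 3: append 12 -> window=[25, 25, 12] -> max=25
step 4: append 53 -> window=[25, 12, 53] -> max=53
step 5: append 52 -> window=[12, 53, 52] -> max=53
step 6: append 36 -> window=[53, 52, 36] -> max=53
step 7: append 7 -> window=[52, 36, 7] -> max=52
step 8: append 12 -> window=[36, 7, 12] -> max=36
step 9: append 0 -> window=[7, 12, 0] -> max=12
step 10: append 6 -> window=[12, 0, 6] -> max=12
step 11: append 10 -> window=[0, 6, 10] -> max=10
step 12: append 5 -> window=[6, 10, 5] -> max=10
step 13: append 18 -> window=[10, 5, 18] -> max=18
step 14: append 20 -> window=[5, 18, 20] -> max=20

Answer: 25 53 53 53 52 36 12 12 10 10 18 20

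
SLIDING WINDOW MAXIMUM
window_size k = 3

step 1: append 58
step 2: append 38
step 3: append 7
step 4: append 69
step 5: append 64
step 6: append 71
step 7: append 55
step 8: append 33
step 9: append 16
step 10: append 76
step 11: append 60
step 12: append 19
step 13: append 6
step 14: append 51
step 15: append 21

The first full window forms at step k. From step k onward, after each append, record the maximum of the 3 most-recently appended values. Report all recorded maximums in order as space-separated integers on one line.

step 1: append 58 -> window=[58] (not full yet)
step 2: append 38 -> window=[58, 38] (not full yet)
step 3: append 7 -> window=[58, 38, 7] -> max=58
step 4: append 69 -> window=[38, 7, 69] -> max=69
step 5: append 64 -> window=[7, 69, 64] -> max=69
step 6: append 71 -> window=[69, 64, 71] -> max=71
step 7: append 55 -> window=[64, 71, 55] -> max=71
step 8: append 33 -> window=[71, 55, 33] -> max=71
step 9: append 16 -> window=[55, 33, 16] -> max=55
step 10: append 76 -> window=[33, 16, 76] -> max=76
step 11: append 60 -> window=[16, 76, 60] -> max=76
step 12: append 19 -> window=[76, 60, 19] -> max=76
step 13: append 6 -> window=[60, 19, 6] -> max=60
step 14: append 51 -> window=[19, 6, 51] -> max=51
step 15: append 21 -> window=[6, 51, 21] -> max=51

Answer: 58 69 69 71 71 71 55 76 76 76 60 51 51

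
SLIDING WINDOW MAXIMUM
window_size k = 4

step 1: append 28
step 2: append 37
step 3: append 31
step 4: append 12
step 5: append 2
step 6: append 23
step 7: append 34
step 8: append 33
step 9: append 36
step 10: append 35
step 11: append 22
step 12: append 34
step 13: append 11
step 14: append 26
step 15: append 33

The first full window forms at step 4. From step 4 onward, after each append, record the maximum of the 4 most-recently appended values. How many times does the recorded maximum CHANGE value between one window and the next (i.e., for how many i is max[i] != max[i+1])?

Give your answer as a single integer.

Answer: 5

Derivation:
step 1: append 28 -> window=[28] (not full yet)
step 2: append 37 -> window=[28, 37] (not full yet)
step 3: append 31 -> window=[28, 37, 31] (not full yet)
step 4: append 12 -> window=[28, 37, 31, 12] -> max=37
step 5: append 2 -> window=[37, 31, 12, 2] -> max=37
step 6: append 23 -> window=[31, 12, 2, 23] -> max=31
step 7: append 34 -> window=[12, 2, 23, 34] -> max=34
step 8: append 33 -> window=[2, 23, 34, 33] -> max=34
step 9: append 36 -> window=[23, 34, 33, 36] -> max=36
step 10: append 35 -> window=[34, 33, 36, 35] -> max=36
step 11: append 22 -> window=[33, 36, 35, 22] -> max=36
step 12: append 34 -> window=[36, 35, 22, 34] -> max=36
step 13: append 11 -> window=[35, 22, 34, 11] -> max=35
step 14: append 26 -> window=[22, 34, 11, 26] -> max=34
step 15: append 33 -> window=[34, 11, 26, 33] -> max=34
Recorded maximums: 37 37 31 34 34 36 36 36 36 35 34 34
Changes between consecutive maximums: 5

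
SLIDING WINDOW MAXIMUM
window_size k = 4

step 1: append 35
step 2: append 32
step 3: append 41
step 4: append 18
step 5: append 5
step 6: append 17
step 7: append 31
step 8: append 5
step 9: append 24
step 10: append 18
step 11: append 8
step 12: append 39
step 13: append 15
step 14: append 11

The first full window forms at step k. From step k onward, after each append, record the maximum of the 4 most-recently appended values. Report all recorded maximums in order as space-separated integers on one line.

Answer: 41 41 41 31 31 31 31 24 39 39 39

Derivation:
step 1: append 35 -> window=[35] (not full yet)
step 2: append 32 -> window=[35, 32] (not full yet)
step 3: append 41 -> window=[35, 32, 41] (not full yet)
step 4: append 18 -> window=[35, 32, 41, 18] -> max=41
step 5: append 5 -> window=[32, 41, 18, 5] -> max=41
step 6: append 17 -> window=[41, 18, 5, 17] -> max=41
step 7: append 31 -> window=[18, 5, 17, 31] -> max=31
step 8: append 5 -> window=[5, 17, 31, 5] -> max=31
step 9: append 24 -> window=[17, 31, 5, 24] -> max=31
step 10: append 18 -> window=[31, 5, 24, 18] -> max=31
step 11: append 8 -> window=[5, 24, 18, 8] -> max=24
step 12: append 39 -> window=[24, 18, 8, 39] -> max=39
step 13: append 15 -> window=[18, 8, 39, 15] -> max=39
step 14: append 11 -> window=[8, 39, 15, 11] -> max=39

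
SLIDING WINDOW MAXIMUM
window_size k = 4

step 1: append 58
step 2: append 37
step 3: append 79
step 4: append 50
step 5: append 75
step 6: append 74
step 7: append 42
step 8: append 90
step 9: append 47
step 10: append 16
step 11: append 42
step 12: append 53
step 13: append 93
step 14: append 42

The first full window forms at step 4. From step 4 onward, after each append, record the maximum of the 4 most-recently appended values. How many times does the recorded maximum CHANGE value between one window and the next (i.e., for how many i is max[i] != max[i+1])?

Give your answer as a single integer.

Answer: 4

Derivation:
step 1: append 58 -> window=[58] (not full yet)
step 2: append 37 -> window=[58, 37] (not full yet)
step 3: append 79 -> window=[58, 37, 79] (not full yet)
step 4: append 50 -> window=[58, 37, 79, 50] -> max=79
step 5: append 75 -> window=[37, 79, 50, 75] -> max=79
step 6: append 74 -> window=[79, 50, 75, 74] -> max=79
step 7: append 42 -> window=[50, 75, 74, 42] -> max=75
step 8: append 90 -> window=[75, 74, 42, 90] -> max=90
step 9: append 47 -> window=[74, 42, 90, 47] -> max=90
step 10: append 16 -> window=[42, 90, 47, 16] -> max=90
step 11: append 42 -> window=[90, 47, 16, 42] -> max=90
step 12: append 53 -> window=[47, 16, 42, 53] -> max=53
step 13: append 93 -> window=[16, 42, 53, 93] -> max=93
step 14: append 42 -> window=[42, 53, 93, 42] -> max=93
Recorded maximums: 79 79 79 75 90 90 90 90 53 93 93
Changes between consecutive maximums: 4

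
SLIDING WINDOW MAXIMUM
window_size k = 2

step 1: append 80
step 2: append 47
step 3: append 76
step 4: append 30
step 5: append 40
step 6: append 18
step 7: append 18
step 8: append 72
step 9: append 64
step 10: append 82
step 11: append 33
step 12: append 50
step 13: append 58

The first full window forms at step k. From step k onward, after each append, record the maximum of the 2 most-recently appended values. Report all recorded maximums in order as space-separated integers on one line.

step 1: append 80 -> window=[80] (not full yet)
step 2: append 47 -> window=[80, 47] -> max=80
step 3: append 76 -> window=[47, 76] -> max=76
step 4: append 30 -> window=[76, 30] -> max=76
step 5: append 40 -> window=[30, 40] -> max=40
step 6: append 18 -> window=[40, 18] -> max=40
step 7: append 18 -> window=[18, 18] -> max=18
step 8: append 72 -> window=[18, 72] -> max=72
step 9: append 64 -> window=[72, 64] -> max=72
step 10: append 82 -> window=[64, 82] -> max=82
step 11: append 33 -> window=[82, 33] -> max=82
step 12: append 50 -> window=[33, 50] -> max=50
step 13: append 58 -> window=[50, 58] -> max=58

Answer: 80 76 76 40 40 18 72 72 82 82 50 58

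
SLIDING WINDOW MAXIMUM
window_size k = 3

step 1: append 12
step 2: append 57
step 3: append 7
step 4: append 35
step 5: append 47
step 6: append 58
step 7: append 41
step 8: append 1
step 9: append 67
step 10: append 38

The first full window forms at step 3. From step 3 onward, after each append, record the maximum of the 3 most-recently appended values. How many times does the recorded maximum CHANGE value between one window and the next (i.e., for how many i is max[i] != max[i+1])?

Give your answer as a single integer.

step 1: append 12 -> window=[12] (not full yet)
step 2: append 57 -> window=[12, 57] (not full yet)
step 3: append 7 -> window=[12, 57, 7] -> max=57
step 4: append 35 -> window=[57, 7, 35] -> max=57
step 5: append 47 -> window=[7, 35, 47] -> max=47
step 6: append 58 -> window=[35, 47, 58] -> max=58
step 7: append 41 -> window=[47, 58, 41] -> max=58
step 8: append 1 -> window=[58, 41, 1] -> max=58
step 9: append 67 -> window=[41, 1, 67] -> max=67
step 10: append 38 -> window=[1, 67, 38] -> max=67
Recorded maximums: 57 57 47 58 58 58 67 67
Changes between consecutive maximums: 3

Answer: 3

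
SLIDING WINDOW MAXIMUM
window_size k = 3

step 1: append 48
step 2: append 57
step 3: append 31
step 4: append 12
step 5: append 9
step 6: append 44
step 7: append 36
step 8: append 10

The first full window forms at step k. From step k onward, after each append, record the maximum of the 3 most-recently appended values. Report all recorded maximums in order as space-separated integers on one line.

step 1: append 48 -> window=[48] (not full yet)
step 2: append 57 -> window=[48, 57] (not full yet)
step 3: append 31 -> window=[48, 57, 31] -> max=57
step 4: append 12 -> window=[57, 31, 12] -> max=57
step 5: append 9 -> window=[31, 12, 9] -> max=31
step 6: append 44 -> window=[12, 9, 44] -> max=44
step 7: append 36 -> window=[9, 44, 36] -> max=44
step 8: append 10 -> window=[44, 36, 10] -> max=44

Answer: 57 57 31 44 44 44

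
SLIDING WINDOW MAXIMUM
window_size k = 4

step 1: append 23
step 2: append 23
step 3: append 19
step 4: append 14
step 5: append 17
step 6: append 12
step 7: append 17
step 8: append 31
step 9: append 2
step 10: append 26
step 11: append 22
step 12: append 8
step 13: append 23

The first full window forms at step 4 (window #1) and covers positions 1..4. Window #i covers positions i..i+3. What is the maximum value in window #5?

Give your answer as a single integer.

step 1: append 23 -> window=[23] (not full yet)
step 2: append 23 -> window=[23, 23] (not full yet)
step 3: append 19 -> window=[23, 23, 19] (not full yet)
step 4: append 14 -> window=[23, 23, 19, 14] -> max=23
step 5: append 17 -> window=[23, 19, 14, 17] -> max=23
step 6: append 12 -> window=[19, 14, 17, 12] -> max=19
step 7: append 17 -> window=[14, 17, 12, 17] -> max=17
step 8: append 31 -> window=[17, 12, 17, 31] -> max=31
Window #5 max = 31

Answer: 31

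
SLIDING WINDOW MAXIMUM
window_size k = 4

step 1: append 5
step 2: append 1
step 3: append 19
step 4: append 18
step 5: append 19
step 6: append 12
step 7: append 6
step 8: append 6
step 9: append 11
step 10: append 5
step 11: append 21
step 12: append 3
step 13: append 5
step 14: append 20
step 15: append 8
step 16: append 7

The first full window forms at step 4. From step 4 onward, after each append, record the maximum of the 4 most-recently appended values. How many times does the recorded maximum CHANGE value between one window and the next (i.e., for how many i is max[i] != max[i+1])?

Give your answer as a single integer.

step 1: append 5 -> window=[5] (not full yet)
step 2: append 1 -> window=[5, 1] (not full yet)
step 3: append 19 -> window=[5, 1, 19] (not full yet)
step 4: append 18 -> window=[5, 1, 19, 18] -> max=19
step 5: append 19 -> window=[1, 19, 18, 19] -> max=19
step 6: append 12 -> window=[19, 18, 19, 12] -> max=19
step 7: append 6 -> window=[18, 19, 12, 6] -> max=19
step 8: append 6 -> window=[19, 12, 6, 6] -> max=19
step 9: append 11 -> window=[12, 6, 6, 11] -> max=12
step 10: append 5 -> window=[6, 6, 11, 5] -> max=11
step 11: append 21 -> window=[6, 11, 5, 21] -> max=21
step 12: append 3 -> window=[11, 5, 21, 3] -> max=21
step 13: append 5 -> window=[5, 21, 3, 5] -> max=21
step 14: append 20 -> window=[21, 3, 5, 20] -> max=21
step 15: append 8 -> window=[3, 5, 20, 8] -> max=20
step 16: append 7 -> window=[5, 20, 8, 7] -> max=20
Recorded maximums: 19 19 19 19 19 12 11 21 21 21 21 20 20
Changes between consecutive maximums: 4

Answer: 4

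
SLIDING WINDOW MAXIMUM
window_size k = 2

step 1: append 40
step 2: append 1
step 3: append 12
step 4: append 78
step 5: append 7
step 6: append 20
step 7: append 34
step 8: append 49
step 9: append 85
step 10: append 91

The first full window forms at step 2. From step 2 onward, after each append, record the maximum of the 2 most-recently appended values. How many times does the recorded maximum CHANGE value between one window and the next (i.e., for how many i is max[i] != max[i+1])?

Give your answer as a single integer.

Answer: 7

Derivation:
step 1: append 40 -> window=[40] (not full yet)
step 2: append 1 -> window=[40, 1] -> max=40
step 3: append 12 -> window=[1, 12] -> max=12
step 4: append 78 -> window=[12, 78] -> max=78
step 5: append 7 -> window=[78, 7] -> max=78
step 6: append 20 -> window=[7, 20] -> max=20
step 7: append 34 -> window=[20, 34] -> max=34
step 8: append 49 -> window=[34, 49] -> max=49
step 9: append 85 -> window=[49, 85] -> max=85
step 10: append 91 -> window=[85, 91] -> max=91
Recorded maximums: 40 12 78 78 20 34 49 85 91
Changes between consecutive maximums: 7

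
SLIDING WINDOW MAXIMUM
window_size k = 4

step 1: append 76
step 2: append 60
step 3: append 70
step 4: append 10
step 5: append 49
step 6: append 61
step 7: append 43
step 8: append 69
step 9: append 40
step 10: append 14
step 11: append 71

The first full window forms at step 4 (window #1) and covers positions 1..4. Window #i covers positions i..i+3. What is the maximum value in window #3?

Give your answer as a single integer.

step 1: append 76 -> window=[76] (not full yet)
step 2: append 60 -> window=[76, 60] (not full yet)
step 3: append 70 -> window=[76, 60, 70] (not full yet)
step 4: append 10 -> window=[76, 60, 70, 10] -> max=76
step 5: append 49 -> window=[60, 70, 10, 49] -> max=70
step 6: append 61 -> window=[70, 10, 49, 61] -> max=70
Window #3 max = 70

Answer: 70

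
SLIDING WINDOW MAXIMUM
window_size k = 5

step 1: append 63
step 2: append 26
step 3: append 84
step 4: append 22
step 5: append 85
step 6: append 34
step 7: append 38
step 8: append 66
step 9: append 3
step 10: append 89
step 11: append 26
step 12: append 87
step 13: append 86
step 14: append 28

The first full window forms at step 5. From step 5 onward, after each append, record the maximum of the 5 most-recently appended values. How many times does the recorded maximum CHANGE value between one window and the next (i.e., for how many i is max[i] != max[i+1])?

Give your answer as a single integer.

Answer: 1

Derivation:
step 1: append 63 -> window=[63] (not full yet)
step 2: append 26 -> window=[63, 26] (not full yet)
step 3: append 84 -> window=[63, 26, 84] (not full yet)
step 4: append 22 -> window=[63, 26, 84, 22] (not full yet)
step 5: append 85 -> window=[63, 26, 84, 22, 85] -> max=85
step 6: append 34 -> window=[26, 84, 22, 85, 34] -> max=85
step 7: append 38 -> window=[84, 22, 85, 34, 38] -> max=85
step 8: append 66 -> window=[22, 85, 34, 38, 66] -> max=85
step 9: append 3 -> window=[85, 34, 38, 66, 3] -> max=85
step 10: append 89 -> window=[34, 38, 66, 3, 89] -> max=89
step 11: append 26 -> window=[38, 66, 3, 89, 26] -> max=89
step 12: append 87 -> window=[66, 3, 89, 26, 87] -> max=89
step 13: append 86 -> window=[3, 89, 26, 87, 86] -> max=89
step 14: append 28 -> window=[89, 26, 87, 86, 28] -> max=89
Recorded maximums: 85 85 85 85 85 89 89 89 89 89
Changes between consecutive maximums: 1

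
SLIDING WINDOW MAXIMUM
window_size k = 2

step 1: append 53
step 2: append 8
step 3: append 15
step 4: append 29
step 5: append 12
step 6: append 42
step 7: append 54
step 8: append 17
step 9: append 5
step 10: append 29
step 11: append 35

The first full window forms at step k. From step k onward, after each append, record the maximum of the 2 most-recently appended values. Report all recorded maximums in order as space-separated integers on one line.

step 1: append 53 -> window=[53] (not full yet)
step 2: append 8 -> window=[53, 8] -> max=53
step 3: append 15 -> window=[8, 15] -> max=15
step 4: append 29 -> window=[15, 29] -> max=29
step 5: append 12 -> window=[29, 12] -> max=29
step 6: append 42 -> window=[12, 42] -> max=42
step 7: append 54 -> window=[42, 54] -> max=54
step 8: append 17 -> window=[54, 17] -> max=54
step 9: append 5 -> window=[17, 5] -> max=17
step 10: append 29 -> window=[5, 29] -> max=29
step 11: append 35 -> window=[29, 35] -> max=35

Answer: 53 15 29 29 42 54 54 17 29 35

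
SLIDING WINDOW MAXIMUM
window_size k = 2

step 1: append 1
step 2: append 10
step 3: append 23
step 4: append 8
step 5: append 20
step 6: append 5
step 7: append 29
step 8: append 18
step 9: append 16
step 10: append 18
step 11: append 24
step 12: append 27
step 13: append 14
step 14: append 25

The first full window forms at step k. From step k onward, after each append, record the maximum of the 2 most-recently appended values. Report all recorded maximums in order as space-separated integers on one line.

Answer: 10 23 23 20 20 29 29 18 18 24 27 27 25

Derivation:
step 1: append 1 -> window=[1] (not full yet)
step 2: append 10 -> window=[1, 10] -> max=10
step 3: append 23 -> window=[10, 23] -> max=23
step 4: append 8 -> window=[23, 8] -> max=23
step 5: append 20 -> window=[8, 20] -> max=20
step 6: append 5 -> window=[20, 5] -> max=20
step 7: append 29 -> window=[5, 29] -> max=29
step 8: append 18 -> window=[29, 18] -> max=29
step 9: append 16 -> window=[18, 16] -> max=18
step 10: append 18 -> window=[16, 18] -> max=18
step 11: append 24 -> window=[18, 24] -> max=24
step 12: append 27 -> window=[24, 27] -> max=27
step 13: append 14 -> window=[27, 14] -> max=27
step 14: append 25 -> window=[14, 25] -> max=25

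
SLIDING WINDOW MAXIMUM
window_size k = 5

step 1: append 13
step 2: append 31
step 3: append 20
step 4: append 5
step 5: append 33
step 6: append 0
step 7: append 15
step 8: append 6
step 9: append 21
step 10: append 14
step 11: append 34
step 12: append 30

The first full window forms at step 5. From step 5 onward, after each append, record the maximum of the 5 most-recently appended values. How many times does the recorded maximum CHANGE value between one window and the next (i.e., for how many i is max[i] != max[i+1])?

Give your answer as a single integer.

step 1: append 13 -> window=[13] (not full yet)
step 2: append 31 -> window=[13, 31] (not full yet)
step 3: append 20 -> window=[13, 31, 20] (not full yet)
step 4: append 5 -> window=[13, 31, 20, 5] (not full yet)
step 5: append 33 -> window=[13, 31, 20, 5, 33] -> max=33
step 6: append 0 -> window=[31, 20, 5, 33, 0] -> max=33
step 7: append 15 -> window=[20, 5, 33, 0, 15] -> max=33
step 8: append 6 -> window=[5, 33, 0, 15, 6] -> max=33
step 9: append 21 -> window=[33, 0, 15, 6, 21] -> max=33
step 10: append 14 -> window=[0, 15, 6, 21, 14] -> max=21
step 11: append 34 -> window=[15, 6, 21, 14, 34] -> max=34
step 12: append 30 -> window=[6, 21, 14, 34, 30] -> max=34
Recorded maximums: 33 33 33 33 33 21 34 34
Changes between consecutive maximums: 2

Answer: 2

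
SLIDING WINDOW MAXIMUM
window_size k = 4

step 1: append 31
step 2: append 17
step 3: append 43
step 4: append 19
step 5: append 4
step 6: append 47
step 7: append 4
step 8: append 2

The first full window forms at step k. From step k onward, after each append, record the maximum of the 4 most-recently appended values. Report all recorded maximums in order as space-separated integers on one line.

step 1: append 31 -> window=[31] (not full yet)
step 2: append 17 -> window=[31, 17] (not full yet)
step 3: append 43 -> window=[31, 17, 43] (not full yet)
step 4: append 19 -> window=[31, 17, 43, 19] -> max=43
step 5: append 4 -> window=[17, 43, 19, 4] -> max=43
step 6: append 47 -> window=[43, 19, 4, 47] -> max=47
step 7: append 4 -> window=[19, 4, 47, 4] -> max=47
step 8: append 2 -> window=[4, 47, 4, 2] -> max=47

Answer: 43 43 47 47 47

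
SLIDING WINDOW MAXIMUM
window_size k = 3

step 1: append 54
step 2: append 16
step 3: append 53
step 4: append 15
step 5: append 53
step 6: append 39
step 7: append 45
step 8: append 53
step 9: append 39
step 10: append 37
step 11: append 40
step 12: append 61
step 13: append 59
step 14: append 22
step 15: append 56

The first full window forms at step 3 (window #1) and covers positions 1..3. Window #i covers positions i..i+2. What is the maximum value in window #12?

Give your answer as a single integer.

Answer: 61

Derivation:
step 1: append 54 -> window=[54] (not full yet)
step 2: append 16 -> window=[54, 16] (not full yet)
step 3: append 53 -> window=[54, 16, 53] -> max=54
step 4: append 15 -> window=[16, 53, 15] -> max=53
step 5: append 53 -> window=[53, 15, 53] -> max=53
step 6: append 39 -> window=[15, 53, 39] -> max=53
step 7: append 45 -> window=[53, 39, 45] -> max=53
step 8: append 53 -> window=[39, 45, 53] -> max=53
step 9: append 39 -> window=[45, 53, 39] -> max=53
step 10: append 37 -> window=[53, 39, 37] -> max=53
step 11: append 40 -> window=[39, 37, 40] -> max=40
step 12: append 61 -> window=[37, 40, 61] -> max=61
step 13: append 59 -> window=[40, 61, 59] -> max=61
step 14: append 22 -> window=[61, 59, 22] -> max=61
Window #12 max = 61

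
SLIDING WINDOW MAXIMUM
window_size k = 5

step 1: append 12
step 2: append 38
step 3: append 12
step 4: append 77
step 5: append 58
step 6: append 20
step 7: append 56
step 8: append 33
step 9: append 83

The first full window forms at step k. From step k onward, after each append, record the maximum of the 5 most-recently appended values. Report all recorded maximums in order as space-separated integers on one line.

step 1: append 12 -> window=[12] (not full yet)
step 2: append 38 -> window=[12, 38] (not full yet)
step 3: append 12 -> window=[12, 38, 12] (not full yet)
step 4: append 77 -> window=[12, 38, 12, 77] (not full yet)
step 5: append 58 -> window=[12, 38, 12, 77, 58] -> max=77
step 6: append 20 -> window=[38, 12, 77, 58, 20] -> max=77
step 7: append 56 -> window=[12, 77, 58, 20, 56] -> max=77
step 8: append 33 -> window=[77, 58, 20, 56, 33] -> max=77
step 9: append 83 -> window=[58, 20, 56, 33, 83] -> max=83

Answer: 77 77 77 77 83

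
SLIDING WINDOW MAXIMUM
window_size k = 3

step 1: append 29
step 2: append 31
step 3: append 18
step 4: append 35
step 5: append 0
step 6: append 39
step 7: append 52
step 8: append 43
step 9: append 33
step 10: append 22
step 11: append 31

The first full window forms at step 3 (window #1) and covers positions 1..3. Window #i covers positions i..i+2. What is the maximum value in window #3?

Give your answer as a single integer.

step 1: append 29 -> window=[29] (not full yet)
step 2: append 31 -> window=[29, 31] (not full yet)
step 3: append 18 -> window=[29, 31, 18] -> max=31
step 4: append 35 -> window=[31, 18, 35] -> max=35
step 5: append 0 -> window=[18, 35, 0] -> max=35
Window #3 max = 35

Answer: 35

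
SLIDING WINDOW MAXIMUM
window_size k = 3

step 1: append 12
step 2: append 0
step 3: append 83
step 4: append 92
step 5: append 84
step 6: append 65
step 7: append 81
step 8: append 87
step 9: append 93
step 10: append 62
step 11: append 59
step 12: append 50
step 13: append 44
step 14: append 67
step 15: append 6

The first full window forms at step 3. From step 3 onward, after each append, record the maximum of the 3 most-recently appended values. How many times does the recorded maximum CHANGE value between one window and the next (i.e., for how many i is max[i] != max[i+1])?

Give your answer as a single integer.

Answer: 7

Derivation:
step 1: append 12 -> window=[12] (not full yet)
step 2: append 0 -> window=[12, 0] (not full yet)
step 3: append 83 -> window=[12, 0, 83] -> max=83
step 4: append 92 -> window=[0, 83, 92] -> max=92
step 5: append 84 -> window=[83, 92, 84] -> max=92
step 6: append 65 -> window=[92, 84, 65] -> max=92
step 7: append 81 -> window=[84, 65, 81] -> max=84
step 8: append 87 -> window=[65, 81, 87] -> max=87
step 9: append 93 -> window=[81, 87, 93] -> max=93
step 10: append 62 -> window=[87, 93, 62] -> max=93
step 11: append 59 -> window=[93, 62, 59] -> max=93
step 12: append 50 -> window=[62, 59, 50] -> max=62
step 13: append 44 -> window=[59, 50, 44] -> max=59
step 14: append 67 -> window=[50, 44, 67] -> max=67
step 15: append 6 -> window=[44, 67, 6] -> max=67
Recorded maximums: 83 92 92 92 84 87 93 93 93 62 59 67 67
Changes between consecutive maximums: 7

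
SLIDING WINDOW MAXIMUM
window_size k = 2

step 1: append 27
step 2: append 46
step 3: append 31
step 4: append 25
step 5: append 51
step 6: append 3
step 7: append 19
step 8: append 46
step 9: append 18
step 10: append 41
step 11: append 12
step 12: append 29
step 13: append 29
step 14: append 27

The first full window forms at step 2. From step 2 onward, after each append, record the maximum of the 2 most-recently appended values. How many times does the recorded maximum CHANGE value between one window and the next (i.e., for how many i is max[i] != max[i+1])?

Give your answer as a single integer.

step 1: append 27 -> window=[27] (not full yet)
step 2: append 46 -> window=[27, 46] -> max=46
step 3: append 31 -> window=[46, 31] -> max=46
step 4: append 25 -> window=[31, 25] -> max=31
step 5: append 51 -> window=[25, 51] -> max=51
step 6: append 3 -> window=[51, 3] -> max=51
step 7: append 19 -> window=[3, 19] -> max=19
step 8: append 46 -> window=[19, 46] -> max=46
step 9: append 18 -> window=[46, 18] -> max=46
step 10: append 41 -> window=[18, 41] -> max=41
step 11: append 12 -> window=[41, 12] -> max=41
step 12: append 29 -> window=[12, 29] -> max=29
step 13: append 29 -> window=[29, 29] -> max=29
step 14: append 27 -> window=[29, 27] -> max=29
Recorded maximums: 46 46 31 51 51 19 46 46 41 41 29 29 29
Changes between consecutive maximums: 6

Answer: 6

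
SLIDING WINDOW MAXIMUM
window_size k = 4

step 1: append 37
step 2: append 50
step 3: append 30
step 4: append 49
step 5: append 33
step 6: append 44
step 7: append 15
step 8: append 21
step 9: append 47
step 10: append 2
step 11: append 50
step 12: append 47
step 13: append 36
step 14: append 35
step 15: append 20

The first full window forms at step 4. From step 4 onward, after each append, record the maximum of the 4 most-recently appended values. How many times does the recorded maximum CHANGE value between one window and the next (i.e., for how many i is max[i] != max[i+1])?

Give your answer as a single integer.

step 1: append 37 -> window=[37] (not full yet)
step 2: append 50 -> window=[37, 50] (not full yet)
step 3: append 30 -> window=[37, 50, 30] (not full yet)
step 4: append 49 -> window=[37, 50, 30, 49] -> max=50
step 5: append 33 -> window=[50, 30, 49, 33] -> max=50
step 6: append 44 -> window=[30, 49, 33, 44] -> max=49
step 7: append 15 -> window=[49, 33, 44, 15] -> max=49
step 8: append 21 -> window=[33, 44, 15, 21] -> max=44
step 9: append 47 -> window=[44, 15, 21, 47] -> max=47
step 10: append 2 -> window=[15, 21, 47, 2] -> max=47
step 11: append 50 -> window=[21, 47, 2, 50] -> max=50
step 12: append 47 -> window=[47, 2, 50, 47] -> max=50
step 13: append 36 -> window=[2, 50, 47, 36] -> max=50
step 14: append 35 -> window=[50, 47, 36, 35] -> max=50
step 15: append 20 -> window=[47, 36, 35, 20] -> max=47
Recorded maximums: 50 50 49 49 44 47 47 50 50 50 50 47
Changes between consecutive maximums: 5

Answer: 5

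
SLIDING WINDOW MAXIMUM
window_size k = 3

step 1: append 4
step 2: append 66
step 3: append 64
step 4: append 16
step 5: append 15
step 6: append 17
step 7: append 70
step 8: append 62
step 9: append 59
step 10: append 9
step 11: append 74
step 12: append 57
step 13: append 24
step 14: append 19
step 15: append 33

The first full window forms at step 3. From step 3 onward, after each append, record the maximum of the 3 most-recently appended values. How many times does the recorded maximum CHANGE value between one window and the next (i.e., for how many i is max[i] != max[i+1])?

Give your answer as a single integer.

step 1: append 4 -> window=[4] (not full yet)
step 2: append 66 -> window=[4, 66] (not full yet)
step 3: append 64 -> window=[4, 66, 64] -> max=66
step 4: append 16 -> window=[66, 64, 16] -> max=66
step 5: append 15 -> window=[64, 16, 15] -> max=64
step 6: append 17 -> window=[16, 15, 17] -> max=17
step 7: append 70 -> window=[15, 17, 70] -> max=70
step 8: append 62 -> window=[17, 70, 62] -> max=70
step 9: append 59 -> window=[70, 62, 59] -> max=70
step 10: append 9 -> window=[62, 59, 9] -> max=62
step 11: append 74 -> window=[59, 9, 74] -> max=74
step 12: append 57 -> window=[9, 74, 57] -> max=74
step 13: append 24 -> window=[74, 57, 24] -> max=74
step 14: append 19 -> window=[57, 24, 19] -> max=57
step 15: append 33 -> window=[24, 19, 33] -> max=33
Recorded maximums: 66 66 64 17 70 70 70 62 74 74 74 57 33
Changes between consecutive maximums: 7

Answer: 7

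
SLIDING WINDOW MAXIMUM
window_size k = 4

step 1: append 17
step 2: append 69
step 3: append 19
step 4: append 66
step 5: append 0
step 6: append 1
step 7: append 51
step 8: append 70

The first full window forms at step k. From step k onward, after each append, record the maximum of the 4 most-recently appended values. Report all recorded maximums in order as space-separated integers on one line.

step 1: append 17 -> window=[17] (not full yet)
step 2: append 69 -> window=[17, 69] (not full yet)
step 3: append 19 -> window=[17, 69, 19] (not full yet)
step 4: append 66 -> window=[17, 69, 19, 66] -> max=69
step 5: append 0 -> window=[69, 19, 66, 0] -> max=69
step 6: append 1 -> window=[19, 66, 0, 1] -> max=66
step 7: append 51 -> window=[66, 0, 1, 51] -> max=66
step 8: append 70 -> window=[0, 1, 51, 70] -> max=70

Answer: 69 69 66 66 70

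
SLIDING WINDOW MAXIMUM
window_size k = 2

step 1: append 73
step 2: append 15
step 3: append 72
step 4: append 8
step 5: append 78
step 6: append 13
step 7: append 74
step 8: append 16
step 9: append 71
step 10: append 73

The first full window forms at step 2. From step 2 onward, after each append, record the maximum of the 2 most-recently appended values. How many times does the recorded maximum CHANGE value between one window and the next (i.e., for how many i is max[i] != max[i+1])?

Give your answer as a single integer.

Answer: 5

Derivation:
step 1: append 73 -> window=[73] (not full yet)
step 2: append 15 -> window=[73, 15] -> max=73
step 3: append 72 -> window=[15, 72] -> max=72
step 4: append 8 -> window=[72, 8] -> max=72
step 5: append 78 -> window=[8, 78] -> max=78
step 6: append 13 -> window=[78, 13] -> max=78
step 7: append 74 -> window=[13, 74] -> max=74
step 8: append 16 -> window=[74, 16] -> max=74
step 9: append 71 -> window=[16, 71] -> max=71
step 10: append 73 -> window=[71, 73] -> max=73
Recorded maximums: 73 72 72 78 78 74 74 71 73
Changes between consecutive maximums: 5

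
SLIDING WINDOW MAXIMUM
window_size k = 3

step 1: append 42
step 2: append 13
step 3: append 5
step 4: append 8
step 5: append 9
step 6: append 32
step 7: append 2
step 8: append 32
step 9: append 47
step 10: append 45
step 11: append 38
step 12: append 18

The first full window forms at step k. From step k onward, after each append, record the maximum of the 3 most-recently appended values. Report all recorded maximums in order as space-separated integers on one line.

step 1: append 42 -> window=[42] (not full yet)
step 2: append 13 -> window=[42, 13] (not full yet)
step 3: append 5 -> window=[42, 13, 5] -> max=42
step 4: append 8 -> window=[13, 5, 8] -> max=13
step 5: append 9 -> window=[5, 8, 9] -> max=9
step 6: append 32 -> window=[8, 9, 32] -> max=32
step 7: append 2 -> window=[9, 32, 2] -> max=32
step 8: append 32 -> window=[32, 2, 32] -> max=32
step 9: append 47 -> window=[2, 32, 47] -> max=47
step 10: append 45 -> window=[32, 47, 45] -> max=47
step 11: append 38 -> window=[47, 45, 38] -> max=47
step 12: append 18 -> window=[45, 38, 18] -> max=45

Answer: 42 13 9 32 32 32 47 47 47 45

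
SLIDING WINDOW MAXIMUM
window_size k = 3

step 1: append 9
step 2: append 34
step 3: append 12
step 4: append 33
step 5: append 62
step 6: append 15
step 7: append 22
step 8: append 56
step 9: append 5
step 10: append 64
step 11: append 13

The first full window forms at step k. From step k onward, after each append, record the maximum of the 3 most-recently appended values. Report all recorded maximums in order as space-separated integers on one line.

Answer: 34 34 62 62 62 56 56 64 64

Derivation:
step 1: append 9 -> window=[9] (not full yet)
step 2: append 34 -> window=[9, 34] (not full yet)
step 3: append 12 -> window=[9, 34, 12] -> max=34
step 4: append 33 -> window=[34, 12, 33] -> max=34
step 5: append 62 -> window=[12, 33, 62] -> max=62
step 6: append 15 -> window=[33, 62, 15] -> max=62
step 7: append 22 -> window=[62, 15, 22] -> max=62
step 8: append 56 -> window=[15, 22, 56] -> max=56
step 9: append 5 -> window=[22, 56, 5] -> max=56
step 10: append 64 -> window=[56, 5, 64] -> max=64
step 11: append 13 -> window=[5, 64, 13] -> max=64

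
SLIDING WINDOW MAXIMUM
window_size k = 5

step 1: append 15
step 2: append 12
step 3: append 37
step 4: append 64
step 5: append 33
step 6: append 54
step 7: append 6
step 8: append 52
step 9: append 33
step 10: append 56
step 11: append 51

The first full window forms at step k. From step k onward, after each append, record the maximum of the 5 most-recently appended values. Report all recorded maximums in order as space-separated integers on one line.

step 1: append 15 -> window=[15] (not full yet)
step 2: append 12 -> window=[15, 12] (not full yet)
step 3: append 37 -> window=[15, 12, 37] (not full yet)
step 4: append 64 -> window=[15, 12, 37, 64] (not full yet)
step 5: append 33 -> window=[15, 12, 37, 64, 33] -> max=64
step 6: append 54 -> window=[12, 37, 64, 33, 54] -> max=64
step 7: append 6 -> window=[37, 64, 33, 54, 6] -> max=64
step 8: append 52 -> window=[64, 33, 54, 6, 52] -> max=64
step 9: append 33 -> window=[33, 54, 6, 52, 33] -> max=54
step 10: append 56 -> window=[54, 6, 52, 33, 56] -> max=56
step 11: append 51 -> window=[6, 52, 33, 56, 51] -> max=56

Answer: 64 64 64 64 54 56 56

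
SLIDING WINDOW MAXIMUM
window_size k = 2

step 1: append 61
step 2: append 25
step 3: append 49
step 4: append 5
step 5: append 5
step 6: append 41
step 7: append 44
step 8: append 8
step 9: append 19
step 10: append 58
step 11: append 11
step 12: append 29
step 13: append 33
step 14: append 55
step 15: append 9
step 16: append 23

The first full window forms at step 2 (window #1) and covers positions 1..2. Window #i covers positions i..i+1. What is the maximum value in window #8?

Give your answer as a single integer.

step 1: append 61 -> window=[61] (not full yet)
step 2: append 25 -> window=[61, 25] -> max=61
step 3: append 49 -> window=[25, 49] -> max=49
step 4: append 5 -> window=[49, 5] -> max=49
step 5: append 5 -> window=[5, 5] -> max=5
step 6: append 41 -> window=[5, 41] -> max=41
step 7: append 44 -> window=[41, 44] -> max=44
step 8: append 8 -> window=[44, 8] -> max=44
step 9: append 19 -> window=[8, 19] -> max=19
Window #8 max = 19

Answer: 19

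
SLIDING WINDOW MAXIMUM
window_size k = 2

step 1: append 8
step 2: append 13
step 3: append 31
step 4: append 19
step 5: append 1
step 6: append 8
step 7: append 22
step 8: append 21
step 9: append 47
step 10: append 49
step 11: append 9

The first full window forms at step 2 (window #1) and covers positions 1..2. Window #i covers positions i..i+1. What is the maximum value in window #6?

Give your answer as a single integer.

step 1: append 8 -> window=[8] (not full yet)
step 2: append 13 -> window=[8, 13] -> max=13
step 3: append 31 -> window=[13, 31] -> max=31
step 4: append 19 -> window=[31, 19] -> max=31
step 5: append 1 -> window=[19, 1] -> max=19
step 6: append 8 -> window=[1, 8] -> max=8
step 7: append 22 -> window=[8, 22] -> max=22
Window #6 max = 22

Answer: 22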